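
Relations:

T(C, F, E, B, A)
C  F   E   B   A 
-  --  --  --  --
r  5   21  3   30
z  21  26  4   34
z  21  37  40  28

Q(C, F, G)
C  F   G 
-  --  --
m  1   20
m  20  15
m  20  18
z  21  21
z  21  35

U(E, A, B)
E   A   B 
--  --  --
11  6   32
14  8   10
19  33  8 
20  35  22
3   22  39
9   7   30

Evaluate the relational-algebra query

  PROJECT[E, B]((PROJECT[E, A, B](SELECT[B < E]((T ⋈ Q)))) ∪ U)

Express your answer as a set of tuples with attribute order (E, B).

{(11, 32), (14, 10), (19, 8), (20, 22), (26, 4), (3, 39), (9, 30)}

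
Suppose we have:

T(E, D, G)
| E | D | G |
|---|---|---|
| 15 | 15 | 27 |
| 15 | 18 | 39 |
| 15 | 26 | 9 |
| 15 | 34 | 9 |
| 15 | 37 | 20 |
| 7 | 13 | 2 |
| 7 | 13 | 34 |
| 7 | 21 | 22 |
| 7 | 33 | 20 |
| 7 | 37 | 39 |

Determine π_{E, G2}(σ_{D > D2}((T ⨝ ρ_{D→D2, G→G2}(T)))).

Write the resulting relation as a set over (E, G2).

{(15, 27), (15, 39), (15, 9), (7, 2), (7, 20), (7, 22), (7, 34)}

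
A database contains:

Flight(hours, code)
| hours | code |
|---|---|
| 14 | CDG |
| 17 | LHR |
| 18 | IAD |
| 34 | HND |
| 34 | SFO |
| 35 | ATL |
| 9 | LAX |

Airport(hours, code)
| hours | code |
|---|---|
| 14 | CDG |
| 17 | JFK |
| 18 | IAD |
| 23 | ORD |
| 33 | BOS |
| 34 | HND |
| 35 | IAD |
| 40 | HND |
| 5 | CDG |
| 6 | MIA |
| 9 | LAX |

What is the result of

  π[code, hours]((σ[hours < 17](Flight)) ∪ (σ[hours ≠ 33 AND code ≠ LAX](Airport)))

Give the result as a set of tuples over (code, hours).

Selection hours < 17: {(14, CDG), (9, LAX)}
Selection hours ≠ 33 AND code ≠ LAX: {(14, CDG), (17, JFK), (18, IAD), (23, ORD), (34, HND), (35, IAD), (40, HND), (5, CDG), (6, MIA)}
Taking the union: {(14, CDG), (17, JFK), (18, IAD), (23, ORD), (34, HND), (35, IAD), (40, HND), (5, CDG), (6, MIA), (9, LAX)}
Keep only column(s) code, hours: {(CDG, 14), (CDG, 5), (HND, 34), (HND, 40), (IAD, 18), (IAD, 35), (JFK, 17), (LAX, 9), (MIA, 6), (ORD, 23)}

{(CDG, 14), (CDG, 5), (HND, 34), (HND, 40), (IAD, 18), (IAD, 35), (JFK, 17), (LAX, 9), (MIA, 6), (ORD, 23)}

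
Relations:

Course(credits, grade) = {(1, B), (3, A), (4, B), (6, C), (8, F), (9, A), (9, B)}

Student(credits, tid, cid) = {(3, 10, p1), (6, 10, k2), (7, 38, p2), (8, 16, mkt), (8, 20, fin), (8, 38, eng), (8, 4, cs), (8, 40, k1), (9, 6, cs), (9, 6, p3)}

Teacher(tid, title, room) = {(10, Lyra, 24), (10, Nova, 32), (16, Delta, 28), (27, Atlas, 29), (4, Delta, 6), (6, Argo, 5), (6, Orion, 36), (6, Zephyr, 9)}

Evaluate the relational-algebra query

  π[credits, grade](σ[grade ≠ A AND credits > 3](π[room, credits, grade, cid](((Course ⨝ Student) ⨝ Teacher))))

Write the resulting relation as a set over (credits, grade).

{(6, C), (8, F), (9, B)}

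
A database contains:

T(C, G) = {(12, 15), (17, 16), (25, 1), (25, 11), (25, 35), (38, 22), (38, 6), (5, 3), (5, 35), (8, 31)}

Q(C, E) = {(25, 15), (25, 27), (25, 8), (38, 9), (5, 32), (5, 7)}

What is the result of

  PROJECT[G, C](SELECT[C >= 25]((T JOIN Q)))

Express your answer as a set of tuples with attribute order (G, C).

T ⋈ Q (natural join on C): {(25, 1, 15), (25, 1, 27), (25, 1, 8), (25, 11, 15), (25, 11, 27), (25, 11, 8), (25, 35, 15), (25, 35, 27), (25, 35, 8), (38, 22, 9), (38, 6, 9), (5, 3, 32), (5, 3, 7), (5, 35, 32), (5, 35, 7)}
σ[C >= 25]: keep tuples satisfying C >= 25 → {(25, 1, 15), (25, 1, 27), (25, 1, 8), (25, 11, 15), (25, 11, 27), (25, 11, 8), (25, 35, 15), (25, 35, 27), (25, 35, 8), (38, 22, 9), (38, 6, 9)}
Projecting to G, C (6 duplicate(s) eliminated): {(1, 25), (11, 25), (22, 38), (35, 25), (6, 38)}

{(1, 25), (11, 25), (22, 38), (35, 25), (6, 38)}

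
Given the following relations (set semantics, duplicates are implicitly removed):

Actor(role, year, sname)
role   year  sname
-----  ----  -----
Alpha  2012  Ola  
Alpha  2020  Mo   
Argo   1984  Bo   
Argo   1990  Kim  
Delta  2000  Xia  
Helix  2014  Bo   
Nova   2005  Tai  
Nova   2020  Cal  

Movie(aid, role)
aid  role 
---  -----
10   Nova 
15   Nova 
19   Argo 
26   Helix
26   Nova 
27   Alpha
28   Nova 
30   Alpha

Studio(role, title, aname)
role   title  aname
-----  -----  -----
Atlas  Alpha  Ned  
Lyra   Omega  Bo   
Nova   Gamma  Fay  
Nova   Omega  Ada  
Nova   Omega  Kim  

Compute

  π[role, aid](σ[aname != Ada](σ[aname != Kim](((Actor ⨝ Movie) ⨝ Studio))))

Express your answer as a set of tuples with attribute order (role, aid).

Natural join on role: {(Alpha, 2012, Ola, 27), (Alpha, 2012, Ola, 30), (Alpha, 2020, Mo, 27), (Alpha, 2020, Mo, 30), (Argo, 1984, Bo, 19), (Argo, 1990, Kim, 19), (Helix, 2014, Bo, 26), (Nova, 2005, Tai, 10), (Nova, 2005, Tai, 15), (Nova, 2005, Tai, 26), (Nova, 2005, Tai, 28), (Nova, 2020, Cal, 10), (Nova, 2020, Cal, 15), (Nova, 2020, Cal, 26), (Nova, 2020, Cal, 28)}
Natural join on role: {(Nova, 2005, Tai, 10, Gamma, Fay), (Nova, 2005, Tai, 10, Omega, Ada), (Nova, 2005, Tai, 10, Omega, Kim), (Nova, 2005, Tai, 15, Gamma, Fay), (Nova, 2005, Tai, 15, Omega, Ada), (Nova, 2005, Tai, 15, Omega, Kim), (Nova, 2005, Tai, 26, Gamma, Fay), (Nova, 2005, Tai, 26, Omega, Ada), (Nova, 2005, Tai, 26, Omega, Kim), (Nova, 2005, Tai, 28, Gamma, Fay), (Nova, 2005, Tai, 28, Omega, Ada), (Nova, 2005, Tai, 28, Omega, Kim), (Nova, 2020, Cal, 10, Gamma, Fay), (Nova, 2020, Cal, 10, Omega, Ada), (Nova, 2020, Cal, 10, Omega, Kim), (Nova, 2020, Cal, 15, Gamma, Fay), (Nova, 2020, Cal, 15, Omega, Ada), (Nova, 2020, Cal, 15, Omega, Kim), (Nova, 2020, Cal, 26, Gamma, Fay), (Nova, 2020, Cal, 26, Omega, Ada), (Nova, 2020, Cal, 26, Omega, Kim), (Nova, 2020, Cal, 28, Gamma, Fay), (Nova, 2020, Cal, 28, Omega, Ada), (Nova, 2020, Cal, 28, Omega, Kim)}
Selection aname != Kim: {(Nova, 2005, Tai, 10, Gamma, Fay), (Nova, 2005, Tai, 10, Omega, Ada), (Nova, 2005, Tai, 15, Gamma, Fay), (Nova, 2005, Tai, 15, Omega, Ada), (Nova, 2005, Tai, 26, Gamma, Fay), (Nova, 2005, Tai, 26, Omega, Ada), (Nova, 2005, Tai, 28, Gamma, Fay), (Nova, 2005, Tai, 28, Omega, Ada), (Nova, 2020, Cal, 10, Gamma, Fay), (Nova, 2020, Cal, 10, Omega, Ada), (Nova, 2020, Cal, 15, Gamma, Fay), (Nova, 2020, Cal, 15, Omega, Ada), (Nova, 2020, Cal, 26, Gamma, Fay), (Nova, 2020, Cal, 26, Omega, Ada), (Nova, 2020, Cal, 28, Gamma, Fay), (Nova, 2020, Cal, 28, Omega, Ada)}
Selection aname != Ada: {(Nova, 2005, Tai, 10, Gamma, Fay), (Nova, 2005, Tai, 15, Gamma, Fay), (Nova, 2005, Tai, 26, Gamma, Fay), (Nova, 2005, Tai, 28, Gamma, Fay), (Nova, 2020, Cal, 10, Gamma, Fay), (Nova, 2020, Cal, 15, Gamma, Fay), (Nova, 2020, Cal, 26, Gamma, Fay), (Nova, 2020, Cal, 28, Gamma, Fay)}
π[role, aid]: project onto (role, aid) (4 duplicate(s) eliminated) → {(Nova, 10), (Nova, 15), (Nova, 26), (Nova, 28)}

{(Nova, 10), (Nova, 15), (Nova, 26), (Nova, 28)}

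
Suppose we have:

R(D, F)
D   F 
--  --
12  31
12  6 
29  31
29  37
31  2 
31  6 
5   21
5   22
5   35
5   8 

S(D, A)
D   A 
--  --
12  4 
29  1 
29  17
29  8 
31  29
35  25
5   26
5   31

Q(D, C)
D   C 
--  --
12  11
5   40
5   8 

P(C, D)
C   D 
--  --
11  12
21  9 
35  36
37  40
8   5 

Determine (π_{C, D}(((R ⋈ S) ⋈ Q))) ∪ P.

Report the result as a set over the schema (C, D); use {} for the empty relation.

{(11, 12), (21, 9), (35, 36), (37, 40), (40, 5), (8, 5)}

R ⋈ S (natural join on D): {(12, 31, 4), (12, 6, 4), (29, 31, 1), (29, 31, 17), (29, 31, 8), (29, 37, 1), (29, 37, 17), (29, 37, 8), (31, 2, 29), (31, 6, 29), (5, 21, 26), (5, 21, 31), (5, 22, 26), (5, 22, 31), (5, 35, 26), (5, 35, 31), (5, 8, 26), (5, 8, 31)}
(R ⋈ S) ⋈ Q (natural join on D): {(12, 31, 4, 11), (12, 6, 4, 11), (5, 21, 26, 40), (5, 21, 26, 8), (5, 21, 31, 40), (5, 21, 31, 8), (5, 22, 26, 40), (5, 22, 26, 8), (5, 22, 31, 40), (5, 22, 31, 8), (5, 35, 26, 40), (5, 35, 26, 8), (5, 35, 31, 40), (5, 35, 31, 8), (5, 8, 26, 40), (5, 8, 26, 8), (5, 8, 31, 40), (5, 8, 31, 8)}
Keep only column(s) C, D (15 duplicate(s) eliminated): {(11, 12), (40, 5), (8, 5)}
Taking the union: {(11, 12), (21, 9), (35, 36), (37, 40), (40, 5), (8, 5)}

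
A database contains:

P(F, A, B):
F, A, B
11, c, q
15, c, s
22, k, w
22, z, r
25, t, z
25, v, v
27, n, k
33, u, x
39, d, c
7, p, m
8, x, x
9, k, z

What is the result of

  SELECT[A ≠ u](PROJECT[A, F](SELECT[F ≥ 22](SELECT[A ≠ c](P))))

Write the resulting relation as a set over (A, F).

{(d, 39), (k, 22), (n, 27), (t, 25), (v, 25), (z, 22)}

Selection A ≠ c: {(22, k, w), (22, z, r), (25, t, z), (25, v, v), (27, n, k), (33, u, x), (39, d, c), (7, p, m), (8, x, x), (9, k, z)}
Selection F ≥ 22: {(22, k, w), (22, z, r), (25, t, z), (25, v, v), (27, n, k), (33, u, x), (39, d, c)}
π_{A, F} gives {(d, 39), (k, 22), (n, 27), (t, 25), (u, 33), (v, 25), (z, 22)}.
Selection A ≠ u: {(d, 39), (k, 22), (n, 27), (t, 25), (v, 25), (z, 22)}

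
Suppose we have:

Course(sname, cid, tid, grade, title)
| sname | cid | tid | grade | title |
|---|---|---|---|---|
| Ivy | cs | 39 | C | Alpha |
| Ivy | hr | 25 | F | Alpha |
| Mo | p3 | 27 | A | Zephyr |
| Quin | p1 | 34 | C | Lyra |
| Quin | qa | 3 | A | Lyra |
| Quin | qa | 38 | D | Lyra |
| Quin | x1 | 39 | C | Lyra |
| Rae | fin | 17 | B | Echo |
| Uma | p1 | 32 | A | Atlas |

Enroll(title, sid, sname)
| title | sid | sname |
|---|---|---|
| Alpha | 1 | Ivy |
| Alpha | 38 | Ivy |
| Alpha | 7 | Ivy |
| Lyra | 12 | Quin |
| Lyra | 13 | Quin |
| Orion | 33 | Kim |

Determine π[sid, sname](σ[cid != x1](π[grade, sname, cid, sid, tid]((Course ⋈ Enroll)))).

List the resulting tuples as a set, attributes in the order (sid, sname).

{(1, Ivy), (12, Quin), (13, Quin), (38, Ivy), (7, Ivy)}

Natural join on sname, title: {(Ivy, cs, 39, C, Alpha, 1), (Ivy, cs, 39, C, Alpha, 38), (Ivy, cs, 39, C, Alpha, 7), (Ivy, hr, 25, F, Alpha, 1), (Ivy, hr, 25, F, Alpha, 38), (Ivy, hr, 25, F, Alpha, 7), (Quin, p1, 34, C, Lyra, 12), (Quin, p1, 34, C, Lyra, 13), (Quin, qa, 3, A, Lyra, 12), (Quin, qa, 3, A, Lyra, 13), (Quin, qa, 38, D, Lyra, 12), (Quin, qa, 38, D, Lyra, 13), (Quin, x1, 39, C, Lyra, 12), (Quin, x1, 39, C, Lyra, 13)}
π_{grade, sname, cid, sid, tid} gives {(A, Quin, qa, 12, 3), (A, Quin, qa, 13, 3), (C, Ivy, cs, 1, 39), (C, Ivy, cs, 38, 39), (C, Ivy, cs, 7, 39), (C, Quin, p1, 12, 34), (C, Quin, p1, 13, 34), (C, Quin, x1, 12, 39), (C, Quin, x1, 13, 39), (D, Quin, qa, 12, 38), (D, Quin, qa, 13, 38), (F, Ivy, hr, 1, 25), (F, Ivy, hr, 38, 25), (F, Ivy, hr, 7, 25)}.
Apply σ_{cid != x1}; surviving tuples: {(A, Quin, qa, 12, 3), (A, Quin, qa, 13, 3), (C, Ivy, cs, 1, 39), (C, Ivy, cs, 38, 39), (C, Ivy, cs, 7, 39), (C, Quin, p1, 12, 34), (C, Quin, p1, 13, 34), (D, Quin, qa, 12, 38), (D, Quin, qa, 13, 38), (F, Ivy, hr, 1, 25), (F, Ivy, hr, 38, 25), (F, Ivy, hr, 7, 25)}
π_{sid, sname} gives {(1, Ivy), (12, Quin), (13, Quin), (38, Ivy), (7, Ivy)} (7 duplicate(s) eliminated).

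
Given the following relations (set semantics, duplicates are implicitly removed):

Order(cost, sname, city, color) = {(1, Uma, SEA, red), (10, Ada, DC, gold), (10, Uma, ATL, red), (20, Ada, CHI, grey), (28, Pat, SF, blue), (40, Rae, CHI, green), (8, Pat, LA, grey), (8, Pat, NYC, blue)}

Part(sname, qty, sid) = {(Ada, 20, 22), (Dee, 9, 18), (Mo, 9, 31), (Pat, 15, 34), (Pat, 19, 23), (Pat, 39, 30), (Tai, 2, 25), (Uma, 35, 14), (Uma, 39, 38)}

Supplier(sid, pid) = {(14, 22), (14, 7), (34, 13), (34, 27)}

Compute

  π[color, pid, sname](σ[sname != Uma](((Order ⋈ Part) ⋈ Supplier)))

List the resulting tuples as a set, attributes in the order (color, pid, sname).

{(blue, 13, Pat), (blue, 27, Pat), (grey, 13, Pat), (grey, 27, Pat)}

Order ⋈ Part (natural join on sname): {(1, Uma, SEA, red, 35, 14), (1, Uma, SEA, red, 39, 38), (10, Ada, DC, gold, 20, 22), (10, Uma, ATL, red, 35, 14), (10, Uma, ATL, red, 39, 38), (20, Ada, CHI, grey, 20, 22), (28, Pat, SF, blue, 15, 34), (28, Pat, SF, blue, 19, 23), (28, Pat, SF, blue, 39, 30), (8, Pat, LA, grey, 15, 34), (8, Pat, LA, grey, 19, 23), (8, Pat, LA, grey, 39, 30), (8, Pat, NYC, blue, 15, 34), (8, Pat, NYC, blue, 19, 23), (8, Pat, NYC, blue, 39, 30)}
(Order ⋈ Part) ⋈ Supplier (natural join on sid): {(1, Uma, SEA, red, 35, 14, 22), (1, Uma, SEA, red, 35, 14, 7), (10, Uma, ATL, red, 35, 14, 22), (10, Uma, ATL, red, 35, 14, 7), (28, Pat, SF, blue, 15, 34, 13), (28, Pat, SF, blue, 15, 34, 27), (8, Pat, LA, grey, 15, 34, 13), (8, Pat, LA, grey, 15, 34, 27), (8, Pat, NYC, blue, 15, 34, 13), (8, Pat, NYC, blue, 15, 34, 27)}
Selection sname != Uma: {(28, Pat, SF, blue, 15, 34, 13), (28, Pat, SF, blue, 15, 34, 27), (8, Pat, LA, grey, 15, 34, 13), (8, Pat, LA, grey, 15, 34, 27), (8, Pat, NYC, blue, 15, 34, 13), (8, Pat, NYC, blue, 15, 34, 27)}
Projecting to color, pid, sname (2 duplicate(s) eliminated): {(blue, 13, Pat), (blue, 27, Pat), (grey, 13, Pat), (grey, 27, Pat)}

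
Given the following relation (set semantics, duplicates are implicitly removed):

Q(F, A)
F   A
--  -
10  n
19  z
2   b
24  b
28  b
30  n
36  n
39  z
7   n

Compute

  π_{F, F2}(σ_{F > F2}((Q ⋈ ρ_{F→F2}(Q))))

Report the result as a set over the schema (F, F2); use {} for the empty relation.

{(10, 7), (24, 2), (28, 2), (28, 24), (30, 10), (30, 7), (36, 10), (36, 30), (36, 7), (39, 19)}

ρ[F→F2]: schema becomes (F2, A); tuples unchanged.
Joining Q and ρ_{F→F2}(Q) on A yields {(10, n, 10), (10, n, 30), (10, n, 36), (10, n, 7), (19, z, 19), (19, z, 39), (2, b, 2), (2, b, 24), (2, b, 28), (24, b, 2), (24, b, 24), (24, b, 28), (28, b, 2), (28, b, 24), (28, b, 28), (30, n, 10), (30, n, 30), (30, n, 36), (30, n, 7), (36, n, 10), (36, n, 30), (36, n, 36), (36, n, 7), (39, z, 19), (39, z, 39), (7, n, 10), (7, n, 30), (7, n, 36), (7, n, 7)}.
σ[F > F2]: keep tuples satisfying F > F2 → {(10, n, 7), (24, b, 2), (28, b, 2), (28, b, 24), (30, n, 10), (30, n, 7), (36, n, 10), (36, n, 30), (36, n, 7), (39, z, 19)}
Projecting to F, F2: {(10, 7), (24, 2), (28, 2), (28, 24), (30, 10), (30, 7), (36, 10), (36, 30), (36, 7), (39, 19)}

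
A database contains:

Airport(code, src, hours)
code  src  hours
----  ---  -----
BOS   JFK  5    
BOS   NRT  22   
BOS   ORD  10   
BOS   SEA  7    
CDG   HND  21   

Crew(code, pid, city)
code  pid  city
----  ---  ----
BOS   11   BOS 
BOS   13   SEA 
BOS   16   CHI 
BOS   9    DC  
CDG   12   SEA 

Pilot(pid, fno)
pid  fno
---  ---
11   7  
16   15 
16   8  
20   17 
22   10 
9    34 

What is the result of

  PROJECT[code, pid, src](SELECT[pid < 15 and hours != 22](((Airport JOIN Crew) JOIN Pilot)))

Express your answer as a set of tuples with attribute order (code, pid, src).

Airport ⋈ Crew (natural join on code): {(BOS, JFK, 5, 11, BOS), (BOS, JFK, 5, 13, SEA), (BOS, JFK, 5, 16, CHI), (BOS, JFK, 5, 9, DC), (BOS, NRT, 22, 11, BOS), (BOS, NRT, 22, 13, SEA), (BOS, NRT, 22, 16, CHI), (BOS, NRT, 22, 9, DC), (BOS, ORD, 10, 11, BOS), (BOS, ORD, 10, 13, SEA), (BOS, ORD, 10, 16, CHI), (BOS, ORD, 10, 9, DC), (BOS, SEA, 7, 11, BOS), (BOS, SEA, 7, 13, SEA), (BOS, SEA, 7, 16, CHI), (BOS, SEA, 7, 9, DC), (CDG, HND, 21, 12, SEA)}
(Airport JOIN Crew) ⋈ Pilot (natural join on pid): {(BOS, JFK, 5, 11, BOS, 7), (BOS, JFK, 5, 16, CHI, 15), (BOS, JFK, 5, 16, CHI, 8), (BOS, JFK, 5, 9, DC, 34), (BOS, NRT, 22, 11, BOS, 7), (BOS, NRT, 22, 16, CHI, 15), (BOS, NRT, 22, 16, CHI, 8), (BOS, NRT, 22, 9, DC, 34), (BOS, ORD, 10, 11, BOS, 7), (BOS, ORD, 10, 16, CHI, 15), (BOS, ORD, 10, 16, CHI, 8), (BOS, ORD, 10, 9, DC, 34), (BOS, SEA, 7, 11, BOS, 7), (BOS, SEA, 7, 16, CHI, 15), (BOS, SEA, 7, 16, CHI, 8), (BOS, SEA, 7, 9, DC, 34)}
Selection pid < 15 and hours != 22: {(BOS, JFK, 5, 11, BOS, 7), (BOS, JFK, 5, 9, DC, 34), (BOS, ORD, 10, 11, BOS, 7), (BOS, ORD, 10, 9, DC, 34), (BOS, SEA, 7, 11, BOS, 7), (BOS, SEA, 7, 9, DC, 34)}
π[code, pid, src]: project onto (code, pid, src) → {(BOS, 11, JFK), (BOS, 11, ORD), (BOS, 11, SEA), (BOS, 9, JFK), (BOS, 9, ORD), (BOS, 9, SEA)}

{(BOS, 11, JFK), (BOS, 11, ORD), (BOS, 11, SEA), (BOS, 9, JFK), (BOS, 9, ORD), (BOS, 9, SEA)}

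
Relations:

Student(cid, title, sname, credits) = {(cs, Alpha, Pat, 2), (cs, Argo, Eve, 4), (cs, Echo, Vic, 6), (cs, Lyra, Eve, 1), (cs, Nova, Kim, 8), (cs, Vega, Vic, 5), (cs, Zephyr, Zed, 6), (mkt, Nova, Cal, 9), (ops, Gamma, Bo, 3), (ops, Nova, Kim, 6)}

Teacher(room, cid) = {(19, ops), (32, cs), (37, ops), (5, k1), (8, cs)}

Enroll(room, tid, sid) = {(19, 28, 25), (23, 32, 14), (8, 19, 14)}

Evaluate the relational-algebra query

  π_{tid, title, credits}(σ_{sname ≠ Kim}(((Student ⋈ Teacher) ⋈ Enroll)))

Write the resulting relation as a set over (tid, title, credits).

Natural join on cid: {(cs, Alpha, Pat, 2, 32), (cs, Alpha, Pat, 2, 8), (cs, Argo, Eve, 4, 32), (cs, Argo, Eve, 4, 8), (cs, Echo, Vic, 6, 32), (cs, Echo, Vic, 6, 8), (cs, Lyra, Eve, 1, 32), (cs, Lyra, Eve, 1, 8), (cs, Nova, Kim, 8, 32), (cs, Nova, Kim, 8, 8), (cs, Vega, Vic, 5, 32), (cs, Vega, Vic, 5, 8), (cs, Zephyr, Zed, 6, 32), (cs, Zephyr, Zed, 6, 8), (ops, Gamma, Bo, 3, 19), (ops, Gamma, Bo, 3, 37), (ops, Nova, Kim, 6, 19), (ops, Nova, Kim, 6, 37)}
Natural join on room: {(cs, Alpha, Pat, 2, 8, 19, 14), (cs, Argo, Eve, 4, 8, 19, 14), (cs, Echo, Vic, 6, 8, 19, 14), (cs, Lyra, Eve, 1, 8, 19, 14), (cs, Nova, Kim, 8, 8, 19, 14), (cs, Vega, Vic, 5, 8, 19, 14), (cs, Zephyr, Zed, 6, 8, 19, 14), (ops, Gamma, Bo, 3, 19, 28, 25), (ops, Nova, Kim, 6, 19, 28, 25)}
Selection sname ≠ Kim: {(cs, Alpha, Pat, 2, 8, 19, 14), (cs, Argo, Eve, 4, 8, 19, 14), (cs, Echo, Vic, 6, 8, 19, 14), (cs, Lyra, Eve, 1, 8, 19, 14), (cs, Vega, Vic, 5, 8, 19, 14), (cs, Zephyr, Zed, 6, 8, 19, 14), (ops, Gamma, Bo, 3, 19, 28, 25)}
π[tid, title, credits]: project onto (tid, title, credits) → {(19, Alpha, 2), (19, Argo, 4), (19, Echo, 6), (19, Lyra, 1), (19, Vega, 5), (19, Zephyr, 6), (28, Gamma, 3)}

{(19, Alpha, 2), (19, Argo, 4), (19, Echo, 6), (19, Lyra, 1), (19, Vega, 5), (19, Zephyr, 6), (28, Gamma, 3)}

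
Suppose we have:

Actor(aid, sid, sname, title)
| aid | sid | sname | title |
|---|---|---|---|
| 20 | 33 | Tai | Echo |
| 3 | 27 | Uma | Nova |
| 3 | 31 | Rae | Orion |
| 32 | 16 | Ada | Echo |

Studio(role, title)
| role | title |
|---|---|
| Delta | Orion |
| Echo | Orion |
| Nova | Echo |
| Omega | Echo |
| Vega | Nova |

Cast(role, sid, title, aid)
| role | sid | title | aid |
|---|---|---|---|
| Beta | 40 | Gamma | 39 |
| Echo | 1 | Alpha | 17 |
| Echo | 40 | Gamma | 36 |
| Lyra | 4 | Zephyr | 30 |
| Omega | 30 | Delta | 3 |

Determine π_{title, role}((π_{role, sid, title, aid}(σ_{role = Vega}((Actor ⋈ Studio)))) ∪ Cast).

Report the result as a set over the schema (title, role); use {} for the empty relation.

Joining Actor and Studio on title yields {(20, 33, Tai, Echo, Nova), (20, 33, Tai, Echo, Omega), (3, 27, Uma, Nova, Vega), (3, 31, Rae, Orion, Delta), (3, 31, Rae, Orion, Echo), (32, 16, Ada, Echo, Nova), (32, 16, Ada, Echo, Omega)}.
Filtering on role = Vega leaves {(3, 27, Uma, Nova, Vega)}.
π_{role, sid, title, aid} gives {(Vega, 27, Nova, 3)}.
Taking the union: {(Beta, 40, Gamma, 39), (Echo, 1, Alpha, 17), (Echo, 40, Gamma, 36), (Lyra, 4, Zephyr, 30), (Omega, 30, Delta, 3), (Vega, 27, Nova, 3)}
π_{title, role} gives {(Alpha, Echo), (Delta, Omega), (Gamma, Beta), (Gamma, Echo), (Nova, Vega), (Zephyr, Lyra)}.

{(Alpha, Echo), (Delta, Omega), (Gamma, Beta), (Gamma, Echo), (Nova, Vega), (Zephyr, Lyra)}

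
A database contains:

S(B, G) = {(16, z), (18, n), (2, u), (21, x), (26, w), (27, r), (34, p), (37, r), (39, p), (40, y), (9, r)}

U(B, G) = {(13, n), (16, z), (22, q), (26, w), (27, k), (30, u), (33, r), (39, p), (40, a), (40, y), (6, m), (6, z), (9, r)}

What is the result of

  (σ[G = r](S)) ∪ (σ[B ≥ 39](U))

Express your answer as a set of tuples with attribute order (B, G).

{(27, r), (37, r), (39, p), (40, a), (40, y), (9, r)}

Selection G = r: {(27, r), (37, r), (9, r)}
Selection B ≥ 39: {(39, p), (40, a), (40, y)}
Taking the union: {(27, r), (37, r), (39, p), (40, a), (40, y), (9, r)}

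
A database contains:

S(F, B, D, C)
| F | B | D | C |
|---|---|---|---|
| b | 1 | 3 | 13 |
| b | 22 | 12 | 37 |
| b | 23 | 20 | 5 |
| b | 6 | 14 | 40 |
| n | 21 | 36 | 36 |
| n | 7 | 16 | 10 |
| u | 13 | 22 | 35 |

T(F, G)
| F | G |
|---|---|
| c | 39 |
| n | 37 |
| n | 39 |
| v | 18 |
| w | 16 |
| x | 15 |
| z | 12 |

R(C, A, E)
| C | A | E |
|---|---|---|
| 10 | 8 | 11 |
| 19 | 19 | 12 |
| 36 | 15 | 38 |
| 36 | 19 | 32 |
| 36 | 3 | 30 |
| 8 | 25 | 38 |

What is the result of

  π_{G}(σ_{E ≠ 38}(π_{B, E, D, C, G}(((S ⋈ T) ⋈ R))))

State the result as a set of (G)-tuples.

{37, 39}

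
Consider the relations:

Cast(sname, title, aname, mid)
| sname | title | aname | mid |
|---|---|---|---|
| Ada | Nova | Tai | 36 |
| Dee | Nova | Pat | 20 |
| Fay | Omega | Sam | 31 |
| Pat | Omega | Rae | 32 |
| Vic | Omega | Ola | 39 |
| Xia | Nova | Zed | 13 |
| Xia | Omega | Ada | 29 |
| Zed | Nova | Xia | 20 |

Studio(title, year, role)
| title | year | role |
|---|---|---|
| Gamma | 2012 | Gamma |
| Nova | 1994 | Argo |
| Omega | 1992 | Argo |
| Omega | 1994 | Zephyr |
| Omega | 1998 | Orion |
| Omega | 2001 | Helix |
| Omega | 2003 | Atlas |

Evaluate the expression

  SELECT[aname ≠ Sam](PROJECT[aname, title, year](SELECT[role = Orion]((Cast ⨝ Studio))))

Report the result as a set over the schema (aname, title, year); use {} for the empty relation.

Natural join on title: {(Ada, Nova, Tai, 36, 1994, Argo), (Dee, Nova, Pat, 20, 1994, Argo), (Fay, Omega, Sam, 31, 1992, Argo), (Fay, Omega, Sam, 31, 1994, Zephyr), (Fay, Omega, Sam, 31, 1998, Orion), (Fay, Omega, Sam, 31, 2001, Helix), (Fay, Omega, Sam, 31, 2003, Atlas), (Pat, Omega, Rae, 32, 1992, Argo), (Pat, Omega, Rae, 32, 1994, Zephyr), (Pat, Omega, Rae, 32, 1998, Orion), (Pat, Omega, Rae, 32, 2001, Helix), (Pat, Omega, Rae, 32, 2003, Atlas), (Vic, Omega, Ola, 39, 1992, Argo), (Vic, Omega, Ola, 39, 1994, Zephyr), (Vic, Omega, Ola, 39, 1998, Orion), (Vic, Omega, Ola, 39, 2001, Helix), (Vic, Omega, Ola, 39, 2003, Atlas), (Xia, Nova, Zed, 13, 1994, Argo), (Xia, Omega, Ada, 29, 1992, Argo), (Xia, Omega, Ada, 29, 1994, Zephyr), (Xia, Omega, Ada, 29, 1998, Orion), (Xia, Omega, Ada, 29, 2001, Helix), (Xia, Omega, Ada, 29, 2003, Atlas), (Zed, Nova, Xia, 20, 1994, Argo)}
σ[role = Orion]: keep tuples satisfying role = Orion → {(Fay, Omega, Sam, 31, 1998, Orion), (Pat, Omega, Rae, 32, 1998, Orion), (Vic, Omega, Ola, 39, 1998, Orion), (Xia, Omega, Ada, 29, 1998, Orion)}
Keep only column(s) aname, title, year: {(Ada, Omega, 1998), (Ola, Omega, 1998), (Rae, Omega, 1998), (Sam, Omega, 1998)}
σ[aname ≠ Sam]: keep tuples satisfying aname ≠ Sam → {(Ada, Omega, 1998), (Ola, Omega, 1998), (Rae, Omega, 1998)}

{(Ada, Omega, 1998), (Ola, Omega, 1998), (Rae, Omega, 1998)}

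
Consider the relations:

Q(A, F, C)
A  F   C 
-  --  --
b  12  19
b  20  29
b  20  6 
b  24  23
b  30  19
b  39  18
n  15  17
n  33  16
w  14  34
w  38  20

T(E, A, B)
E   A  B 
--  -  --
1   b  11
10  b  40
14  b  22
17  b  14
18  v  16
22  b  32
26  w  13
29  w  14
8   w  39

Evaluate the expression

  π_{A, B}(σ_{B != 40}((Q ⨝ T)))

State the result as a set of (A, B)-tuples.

{(b, 11), (b, 14), (b, 22), (b, 32), (w, 13), (w, 14), (w, 39)}

Q ⋈ T (natural join on A): {(b, 12, 19, 1, 11), (b, 12, 19, 10, 40), (b, 12, 19, 14, 22), (b, 12, 19, 17, 14), (b, 12, 19, 22, 32), (b, 20, 29, 1, 11), (b, 20, 29, 10, 40), (b, 20, 29, 14, 22), (b, 20, 29, 17, 14), (b, 20, 29, 22, 32), (b, 20, 6, 1, 11), (b, 20, 6, 10, 40), (b, 20, 6, 14, 22), (b, 20, 6, 17, 14), (b, 20, 6, 22, 32), (b, 24, 23, 1, 11), (b, 24, 23, 10, 40), (b, 24, 23, 14, 22), (b, 24, 23, 17, 14), (b, 24, 23, 22, 32), (b, 30, 19, 1, 11), (b, 30, 19, 10, 40), (b, 30, 19, 14, 22), (b, 30, 19, 17, 14), (b, 30, 19, 22, 32), (b, 39, 18, 1, 11), (b, 39, 18, 10, 40), (b, 39, 18, 14, 22), (b, 39, 18, 17, 14), (b, 39, 18, 22, 32), (w, 14, 34, 26, 13), (w, 14, 34, 29, 14), (w, 14, 34, 8, 39), (w, 38, 20, 26, 13), (w, 38, 20, 29, 14), (w, 38, 20, 8, 39)}
Selection B != 40: {(b, 12, 19, 1, 11), (b, 12, 19, 14, 22), (b, 12, 19, 17, 14), (b, 12, 19, 22, 32), (b, 20, 29, 1, 11), (b, 20, 29, 14, 22), (b, 20, 29, 17, 14), (b, 20, 29, 22, 32), (b, 20, 6, 1, 11), (b, 20, 6, 14, 22), (b, 20, 6, 17, 14), (b, 20, 6, 22, 32), (b, 24, 23, 1, 11), (b, 24, 23, 14, 22), (b, 24, 23, 17, 14), (b, 24, 23, 22, 32), (b, 30, 19, 1, 11), (b, 30, 19, 14, 22), (b, 30, 19, 17, 14), (b, 30, 19, 22, 32), (b, 39, 18, 1, 11), (b, 39, 18, 14, 22), (b, 39, 18, 17, 14), (b, 39, 18, 22, 32), (w, 14, 34, 26, 13), (w, 14, 34, 29, 14), (w, 14, 34, 8, 39), (w, 38, 20, 26, 13), (w, 38, 20, 29, 14), (w, 38, 20, 8, 39)}
Keep only column(s) A, B (23 duplicate(s) eliminated): {(b, 11), (b, 14), (b, 22), (b, 32), (w, 13), (w, 14), (w, 39)}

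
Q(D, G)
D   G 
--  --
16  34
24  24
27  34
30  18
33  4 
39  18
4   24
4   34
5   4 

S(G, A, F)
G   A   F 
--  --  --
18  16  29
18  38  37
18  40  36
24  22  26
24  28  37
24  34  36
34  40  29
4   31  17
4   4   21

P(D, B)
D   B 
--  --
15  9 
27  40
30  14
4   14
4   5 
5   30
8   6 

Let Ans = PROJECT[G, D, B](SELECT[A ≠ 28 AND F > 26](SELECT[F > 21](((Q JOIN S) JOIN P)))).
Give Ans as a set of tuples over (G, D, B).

{(18, 30, 14), (24, 4, 14), (24, 4, 5), (34, 27, 40), (34, 4, 14), (34, 4, 5)}

Natural join on G: {(16, 34, 40, 29), (24, 24, 22, 26), (24, 24, 28, 37), (24, 24, 34, 36), (27, 34, 40, 29), (30, 18, 16, 29), (30, 18, 38, 37), (30, 18, 40, 36), (33, 4, 31, 17), (33, 4, 4, 21), (39, 18, 16, 29), (39, 18, 38, 37), (39, 18, 40, 36), (4, 24, 22, 26), (4, 24, 28, 37), (4, 24, 34, 36), (4, 34, 40, 29), (5, 4, 31, 17), (5, 4, 4, 21)}
Natural join on D: {(27, 34, 40, 29, 40), (30, 18, 16, 29, 14), (30, 18, 38, 37, 14), (30, 18, 40, 36, 14), (4, 24, 22, 26, 14), (4, 24, 22, 26, 5), (4, 24, 28, 37, 14), (4, 24, 28, 37, 5), (4, 24, 34, 36, 14), (4, 24, 34, 36, 5), (4, 34, 40, 29, 14), (4, 34, 40, 29, 5), (5, 4, 31, 17, 30), (5, 4, 4, 21, 30)}
Selection F > 21: {(27, 34, 40, 29, 40), (30, 18, 16, 29, 14), (30, 18, 38, 37, 14), (30, 18, 40, 36, 14), (4, 24, 22, 26, 14), (4, 24, 22, 26, 5), (4, 24, 28, 37, 14), (4, 24, 28, 37, 5), (4, 24, 34, 36, 14), (4, 24, 34, 36, 5), (4, 34, 40, 29, 14), (4, 34, 40, 29, 5)}
Selection A ≠ 28 AND F > 26: {(27, 34, 40, 29, 40), (30, 18, 16, 29, 14), (30, 18, 38, 37, 14), (30, 18, 40, 36, 14), (4, 24, 34, 36, 14), (4, 24, 34, 36, 5), (4, 34, 40, 29, 14), (4, 34, 40, 29, 5)}
π[G, D, B]: project onto (G, D, B) (2 duplicate(s) eliminated) → {(18, 30, 14), (24, 4, 14), (24, 4, 5), (34, 27, 40), (34, 4, 14), (34, 4, 5)}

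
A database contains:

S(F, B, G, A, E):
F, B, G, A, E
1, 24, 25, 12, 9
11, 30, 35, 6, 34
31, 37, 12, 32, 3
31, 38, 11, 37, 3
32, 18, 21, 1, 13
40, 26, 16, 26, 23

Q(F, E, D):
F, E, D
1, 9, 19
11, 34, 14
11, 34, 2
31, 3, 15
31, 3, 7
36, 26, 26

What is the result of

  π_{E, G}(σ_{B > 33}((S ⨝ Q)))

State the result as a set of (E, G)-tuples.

{(3, 11), (3, 12)}

Joining S and Q on F, E yields {(1, 24, 25, 12, 9, 19), (11, 30, 35, 6, 34, 14), (11, 30, 35, 6, 34, 2), (31, 37, 12, 32, 3, 15), (31, 37, 12, 32, 3, 7), (31, 38, 11, 37, 3, 15), (31, 38, 11, 37, 3, 7)}.
Apply σ_{B > 33}; surviving tuples: {(31, 37, 12, 32, 3, 15), (31, 37, 12, 32, 3, 7), (31, 38, 11, 37, 3, 15), (31, 38, 11, 37, 3, 7)}
Projecting to E, G (2 duplicate(s) eliminated): {(3, 11), (3, 12)}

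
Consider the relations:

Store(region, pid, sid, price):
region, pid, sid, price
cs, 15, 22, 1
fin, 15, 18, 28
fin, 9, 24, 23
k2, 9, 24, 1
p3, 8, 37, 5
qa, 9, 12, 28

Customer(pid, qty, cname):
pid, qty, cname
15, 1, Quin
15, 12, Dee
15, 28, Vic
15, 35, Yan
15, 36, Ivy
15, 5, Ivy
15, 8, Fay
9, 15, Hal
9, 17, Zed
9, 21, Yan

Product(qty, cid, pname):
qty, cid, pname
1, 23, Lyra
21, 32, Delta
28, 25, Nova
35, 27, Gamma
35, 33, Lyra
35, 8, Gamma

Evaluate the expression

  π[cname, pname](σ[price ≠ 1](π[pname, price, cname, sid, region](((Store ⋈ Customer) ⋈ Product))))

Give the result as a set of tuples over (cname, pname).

{(Quin, Lyra), (Vic, Nova), (Yan, Delta), (Yan, Gamma), (Yan, Lyra)}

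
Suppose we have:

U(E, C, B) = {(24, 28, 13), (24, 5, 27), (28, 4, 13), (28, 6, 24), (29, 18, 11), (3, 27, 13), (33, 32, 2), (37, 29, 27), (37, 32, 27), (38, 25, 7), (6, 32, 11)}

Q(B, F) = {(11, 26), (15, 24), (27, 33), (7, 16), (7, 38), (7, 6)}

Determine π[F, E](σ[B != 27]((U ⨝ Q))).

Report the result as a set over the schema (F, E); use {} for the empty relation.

{(16, 38), (26, 29), (26, 6), (38, 38), (6, 38)}

Natural join on B: {(24, 5, 27, 33), (29, 18, 11, 26), (37, 29, 27, 33), (37, 32, 27, 33), (38, 25, 7, 16), (38, 25, 7, 38), (38, 25, 7, 6), (6, 32, 11, 26)}
Filtering on B != 27 leaves {(29, 18, 11, 26), (38, 25, 7, 16), (38, 25, 7, 38), (38, 25, 7, 6), (6, 32, 11, 26)}.
Projecting to F, E: {(16, 38), (26, 29), (26, 6), (38, 38), (6, 38)}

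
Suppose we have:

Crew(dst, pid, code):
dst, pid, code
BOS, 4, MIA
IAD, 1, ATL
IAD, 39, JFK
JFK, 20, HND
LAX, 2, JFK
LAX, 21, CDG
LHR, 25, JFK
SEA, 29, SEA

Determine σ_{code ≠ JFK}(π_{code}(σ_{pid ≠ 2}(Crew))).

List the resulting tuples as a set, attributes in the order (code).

{ATL, CDG, HND, MIA, SEA}

Filtering on pid ≠ 2 leaves {(BOS, 4, MIA), (IAD, 1, ATL), (IAD, 39, JFK), (JFK, 20, HND), (LAX, 21, CDG), (LHR, 25, JFK), (SEA, 29, SEA)}.
π_{code} gives {ATL, CDG, HND, JFK, MIA, SEA} (1 duplicate(s) eliminated).
Filtering on code ≠ JFK leaves {ATL, CDG, HND, MIA, SEA}.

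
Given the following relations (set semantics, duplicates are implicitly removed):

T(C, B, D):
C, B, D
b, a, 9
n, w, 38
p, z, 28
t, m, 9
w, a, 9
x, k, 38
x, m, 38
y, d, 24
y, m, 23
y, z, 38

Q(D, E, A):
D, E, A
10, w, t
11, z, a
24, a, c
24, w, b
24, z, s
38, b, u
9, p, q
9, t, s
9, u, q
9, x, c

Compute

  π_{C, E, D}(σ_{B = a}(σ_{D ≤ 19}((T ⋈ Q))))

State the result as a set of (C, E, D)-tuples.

{(b, p, 9), (b, t, 9), (b, u, 9), (b, x, 9), (w, p, 9), (w, t, 9), (w, u, 9), (w, x, 9)}

T ⋈ Q (natural join on D): {(b, a, 9, p, q), (b, a, 9, t, s), (b, a, 9, u, q), (b, a, 9, x, c), (n, w, 38, b, u), (t, m, 9, p, q), (t, m, 9, t, s), (t, m, 9, u, q), (t, m, 9, x, c), (w, a, 9, p, q), (w, a, 9, t, s), (w, a, 9, u, q), (w, a, 9, x, c), (x, k, 38, b, u), (x, m, 38, b, u), (y, d, 24, a, c), (y, d, 24, w, b), (y, d, 24, z, s), (y, z, 38, b, u)}
Filtering on D ≤ 19 leaves {(b, a, 9, p, q), (b, a, 9, t, s), (b, a, 9, u, q), (b, a, 9, x, c), (t, m, 9, p, q), (t, m, 9, t, s), (t, m, 9, u, q), (t, m, 9, x, c), (w, a, 9, p, q), (w, a, 9, t, s), (w, a, 9, u, q), (w, a, 9, x, c)}.
Filtering on B = a leaves {(b, a, 9, p, q), (b, a, 9, t, s), (b, a, 9, u, q), (b, a, 9, x, c), (w, a, 9, p, q), (w, a, 9, t, s), (w, a, 9, u, q), (w, a, 9, x, c)}.
Keep only column(s) C, E, D: {(b, p, 9), (b, t, 9), (b, u, 9), (b, x, 9), (w, p, 9), (w, t, 9), (w, u, 9), (w, x, 9)}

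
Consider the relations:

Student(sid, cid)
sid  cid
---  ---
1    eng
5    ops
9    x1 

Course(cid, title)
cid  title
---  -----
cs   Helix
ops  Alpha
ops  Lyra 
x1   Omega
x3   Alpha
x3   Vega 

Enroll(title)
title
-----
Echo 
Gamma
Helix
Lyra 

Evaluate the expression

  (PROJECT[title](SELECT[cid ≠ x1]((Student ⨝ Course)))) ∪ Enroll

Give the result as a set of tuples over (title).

{Alpha, Echo, Gamma, Helix, Lyra}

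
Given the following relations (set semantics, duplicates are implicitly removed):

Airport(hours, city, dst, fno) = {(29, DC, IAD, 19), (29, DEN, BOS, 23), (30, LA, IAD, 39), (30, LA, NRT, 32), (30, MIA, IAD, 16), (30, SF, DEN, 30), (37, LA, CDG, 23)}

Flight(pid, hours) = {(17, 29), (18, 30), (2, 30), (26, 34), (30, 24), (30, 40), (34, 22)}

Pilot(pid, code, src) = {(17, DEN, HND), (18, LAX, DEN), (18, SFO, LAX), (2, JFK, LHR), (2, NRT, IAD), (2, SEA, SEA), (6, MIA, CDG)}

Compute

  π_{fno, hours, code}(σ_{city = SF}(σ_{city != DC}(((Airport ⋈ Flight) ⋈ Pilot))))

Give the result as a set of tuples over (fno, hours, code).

{(30, 30, JFK), (30, 30, LAX), (30, 30, NRT), (30, 30, SEA), (30, 30, SFO)}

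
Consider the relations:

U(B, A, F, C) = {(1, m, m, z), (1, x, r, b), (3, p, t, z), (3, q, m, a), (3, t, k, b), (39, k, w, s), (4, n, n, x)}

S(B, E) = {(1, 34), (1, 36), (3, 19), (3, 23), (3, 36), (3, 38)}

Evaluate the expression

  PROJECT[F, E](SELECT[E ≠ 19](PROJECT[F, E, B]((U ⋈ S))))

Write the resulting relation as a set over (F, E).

{(k, 23), (k, 36), (k, 38), (m, 23), (m, 34), (m, 36), (m, 38), (r, 34), (r, 36), (t, 23), (t, 36), (t, 38)}

Natural join on B: {(1, m, m, z, 34), (1, m, m, z, 36), (1, x, r, b, 34), (1, x, r, b, 36), (3, p, t, z, 19), (3, p, t, z, 23), (3, p, t, z, 36), (3, p, t, z, 38), (3, q, m, a, 19), (3, q, m, a, 23), (3, q, m, a, 36), (3, q, m, a, 38), (3, t, k, b, 19), (3, t, k, b, 23), (3, t, k, b, 36), (3, t, k, b, 38)}
π[F, E, B]: project onto (F, E, B) → {(k, 19, 3), (k, 23, 3), (k, 36, 3), (k, 38, 3), (m, 19, 3), (m, 23, 3), (m, 34, 1), (m, 36, 1), (m, 36, 3), (m, 38, 3), (r, 34, 1), (r, 36, 1), (t, 19, 3), (t, 23, 3), (t, 36, 3), (t, 38, 3)}
Apply σ_{E ≠ 19}; surviving tuples: {(k, 23, 3), (k, 36, 3), (k, 38, 3), (m, 23, 3), (m, 34, 1), (m, 36, 1), (m, 36, 3), (m, 38, 3), (r, 34, 1), (r, 36, 1), (t, 23, 3), (t, 36, 3), (t, 38, 3)}
π[F, E]: project onto (F, E) (1 duplicate(s) eliminated) → {(k, 23), (k, 36), (k, 38), (m, 23), (m, 34), (m, 36), (m, 38), (r, 34), (r, 36), (t, 23), (t, 36), (t, 38)}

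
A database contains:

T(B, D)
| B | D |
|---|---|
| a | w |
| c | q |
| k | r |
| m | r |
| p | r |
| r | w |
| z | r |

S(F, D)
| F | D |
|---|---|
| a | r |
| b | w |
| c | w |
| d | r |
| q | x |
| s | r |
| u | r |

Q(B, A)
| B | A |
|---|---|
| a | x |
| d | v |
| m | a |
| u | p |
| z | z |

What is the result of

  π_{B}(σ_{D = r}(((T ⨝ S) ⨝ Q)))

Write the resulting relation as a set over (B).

{m, z}

T ⋈ S (natural join on D): {(a, w, b), (a, w, c), (k, r, a), (k, r, d), (k, r, s), (k, r, u), (m, r, a), (m, r, d), (m, r, s), (m, r, u), (p, r, a), (p, r, d), (p, r, s), (p, r, u), (r, w, b), (r, w, c), (z, r, a), (z, r, d), (z, r, s), (z, r, u)}
(T ⨝ S) ⋈ Q (natural join on B): {(a, w, b, x), (a, w, c, x), (m, r, a, a), (m, r, d, a), (m, r, s, a), (m, r, u, a), (z, r, a, z), (z, r, d, z), (z, r, s, z), (z, r, u, z)}
Filtering on D = r leaves {(m, r, a, a), (m, r, d, a), (m, r, s, a), (m, r, u, a), (z, r, a, z), (z, r, d, z), (z, r, s, z), (z, r, u, z)}.
Projecting to B (6 duplicate(s) eliminated): {m, z}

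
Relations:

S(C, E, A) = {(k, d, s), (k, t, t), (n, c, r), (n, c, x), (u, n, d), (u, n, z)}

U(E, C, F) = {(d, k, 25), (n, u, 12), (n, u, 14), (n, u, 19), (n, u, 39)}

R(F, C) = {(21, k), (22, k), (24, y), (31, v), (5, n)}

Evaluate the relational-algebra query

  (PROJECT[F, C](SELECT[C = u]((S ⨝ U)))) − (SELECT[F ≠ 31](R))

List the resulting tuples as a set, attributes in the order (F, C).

{(12, u), (14, u), (19, u), (39, u)}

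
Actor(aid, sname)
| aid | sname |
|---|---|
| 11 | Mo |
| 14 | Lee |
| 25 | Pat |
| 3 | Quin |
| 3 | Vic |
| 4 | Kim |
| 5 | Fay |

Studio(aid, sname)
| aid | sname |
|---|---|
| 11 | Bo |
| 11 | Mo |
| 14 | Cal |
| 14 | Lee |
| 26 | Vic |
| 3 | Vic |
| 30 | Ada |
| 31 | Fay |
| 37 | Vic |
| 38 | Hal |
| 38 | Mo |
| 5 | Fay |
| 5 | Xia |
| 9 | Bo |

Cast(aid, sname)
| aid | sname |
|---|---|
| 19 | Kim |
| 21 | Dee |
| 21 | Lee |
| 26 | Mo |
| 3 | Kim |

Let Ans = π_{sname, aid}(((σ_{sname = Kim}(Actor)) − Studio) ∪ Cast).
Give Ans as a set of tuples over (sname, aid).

{(Dee, 21), (Kim, 19), (Kim, 3), (Kim, 4), (Lee, 21), (Mo, 26)}

σ[sname = Kim]: keep tuples satisfying sname = Kim → {(4, Kim)}
Difference: {(4, Kim)} with {(11, Bo), (11, Mo), (14, Cal), (14, Lee), (26, Vic), (3, Vic), (30, Ada), (31, Fay), (37, Vic), (38, Hal), (38, Mo), (5, Fay), (5, Xia), (9, Bo)} → {(4, Kim)}
Union: {(4, Kim)} with {(19, Kim), (21, Dee), (21, Lee), (26, Mo), (3, Kim)} → {(19, Kim), (21, Dee), (21, Lee), (26, Mo), (3, Kim), (4, Kim)}
Projecting to sname, aid: {(Dee, 21), (Kim, 19), (Kim, 3), (Kim, 4), (Lee, 21), (Mo, 26)}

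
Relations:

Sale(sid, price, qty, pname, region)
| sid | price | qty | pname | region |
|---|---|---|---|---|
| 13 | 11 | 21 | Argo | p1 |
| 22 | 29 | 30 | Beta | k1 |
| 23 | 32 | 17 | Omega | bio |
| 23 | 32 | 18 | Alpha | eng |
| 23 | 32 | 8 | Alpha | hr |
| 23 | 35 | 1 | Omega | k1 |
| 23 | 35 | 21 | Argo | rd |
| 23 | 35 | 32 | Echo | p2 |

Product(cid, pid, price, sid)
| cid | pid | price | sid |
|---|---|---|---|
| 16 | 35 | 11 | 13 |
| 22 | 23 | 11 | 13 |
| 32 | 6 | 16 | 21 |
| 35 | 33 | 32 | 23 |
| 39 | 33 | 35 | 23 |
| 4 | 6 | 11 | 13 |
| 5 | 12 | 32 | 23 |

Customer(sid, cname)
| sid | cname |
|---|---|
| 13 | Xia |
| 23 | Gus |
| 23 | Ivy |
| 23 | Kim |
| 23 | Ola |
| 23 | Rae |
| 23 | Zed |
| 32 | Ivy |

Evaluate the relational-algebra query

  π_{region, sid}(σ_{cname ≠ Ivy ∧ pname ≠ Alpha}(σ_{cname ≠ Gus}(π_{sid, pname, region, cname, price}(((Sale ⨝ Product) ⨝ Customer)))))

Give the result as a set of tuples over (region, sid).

{(bio, 23), (k1, 23), (p1, 13), (p2, 23), (rd, 23)}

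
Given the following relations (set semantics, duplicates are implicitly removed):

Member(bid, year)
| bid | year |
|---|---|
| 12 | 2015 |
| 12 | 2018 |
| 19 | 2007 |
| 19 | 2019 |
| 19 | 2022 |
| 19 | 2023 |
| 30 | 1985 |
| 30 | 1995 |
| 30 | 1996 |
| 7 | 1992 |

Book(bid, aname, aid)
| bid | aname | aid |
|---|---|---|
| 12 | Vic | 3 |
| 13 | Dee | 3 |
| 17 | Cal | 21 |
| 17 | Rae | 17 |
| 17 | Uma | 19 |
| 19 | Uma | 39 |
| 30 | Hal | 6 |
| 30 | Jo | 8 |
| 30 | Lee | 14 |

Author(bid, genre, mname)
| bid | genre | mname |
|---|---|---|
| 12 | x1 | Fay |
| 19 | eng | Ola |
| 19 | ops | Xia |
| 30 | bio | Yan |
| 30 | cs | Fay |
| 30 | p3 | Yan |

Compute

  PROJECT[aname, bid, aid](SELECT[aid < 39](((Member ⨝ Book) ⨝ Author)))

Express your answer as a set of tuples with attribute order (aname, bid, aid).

{(Hal, 30, 6), (Jo, 30, 8), (Lee, 30, 14), (Vic, 12, 3)}

Member ⋈ Book (natural join on bid): {(12, 2015, Vic, 3), (12, 2018, Vic, 3), (19, 2007, Uma, 39), (19, 2019, Uma, 39), (19, 2022, Uma, 39), (19, 2023, Uma, 39), (30, 1985, Hal, 6), (30, 1985, Jo, 8), (30, 1985, Lee, 14), (30, 1995, Hal, 6), (30, 1995, Jo, 8), (30, 1995, Lee, 14), (30, 1996, Hal, 6), (30, 1996, Jo, 8), (30, 1996, Lee, 14)}
(Member ⨝ Book) ⋈ Author (natural join on bid): {(12, 2015, Vic, 3, x1, Fay), (12, 2018, Vic, 3, x1, Fay), (19, 2007, Uma, 39, eng, Ola), (19, 2007, Uma, 39, ops, Xia), (19, 2019, Uma, 39, eng, Ola), (19, 2019, Uma, 39, ops, Xia), (19, 2022, Uma, 39, eng, Ola), (19, 2022, Uma, 39, ops, Xia), (19, 2023, Uma, 39, eng, Ola), (19, 2023, Uma, 39, ops, Xia), (30, 1985, Hal, 6, bio, Yan), (30, 1985, Hal, 6, cs, Fay), (30, 1985, Hal, 6, p3, Yan), (30, 1985, Jo, 8, bio, Yan), (30, 1985, Jo, 8, cs, Fay), (30, 1985, Jo, 8, p3, Yan), (30, 1985, Lee, 14, bio, Yan), (30, 1985, Lee, 14, cs, Fay), (30, 1985, Lee, 14, p3, Yan), (30, 1995, Hal, 6, bio, Yan), (30, 1995, Hal, 6, cs, Fay), (30, 1995, Hal, 6, p3, Yan), (30, 1995, Jo, 8, bio, Yan), (30, 1995, Jo, 8, cs, Fay), (30, 1995, Jo, 8, p3, Yan), (30, 1995, Lee, 14, bio, Yan), (30, 1995, Lee, 14, cs, Fay), (30, 1995, Lee, 14, p3, Yan), (30, 1996, Hal, 6, bio, Yan), (30, 1996, Hal, 6, cs, Fay), (30, 1996, Hal, 6, p3, Yan), (30, 1996, Jo, 8, bio, Yan), (30, 1996, Jo, 8, cs, Fay), (30, 1996, Jo, 8, p3, Yan), (30, 1996, Lee, 14, bio, Yan), (30, 1996, Lee, 14, cs, Fay), (30, 1996, Lee, 14, p3, Yan)}
Selection aid < 39: {(12, 2015, Vic, 3, x1, Fay), (12, 2018, Vic, 3, x1, Fay), (30, 1985, Hal, 6, bio, Yan), (30, 1985, Hal, 6, cs, Fay), (30, 1985, Hal, 6, p3, Yan), (30, 1985, Jo, 8, bio, Yan), (30, 1985, Jo, 8, cs, Fay), (30, 1985, Jo, 8, p3, Yan), (30, 1985, Lee, 14, bio, Yan), (30, 1985, Lee, 14, cs, Fay), (30, 1985, Lee, 14, p3, Yan), (30, 1995, Hal, 6, bio, Yan), (30, 1995, Hal, 6, cs, Fay), (30, 1995, Hal, 6, p3, Yan), (30, 1995, Jo, 8, bio, Yan), (30, 1995, Jo, 8, cs, Fay), (30, 1995, Jo, 8, p3, Yan), (30, 1995, Lee, 14, bio, Yan), (30, 1995, Lee, 14, cs, Fay), (30, 1995, Lee, 14, p3, Yan), (30, 1996, Hal, 6, bio, Yan), (30, 1996, Hal, 6, cs, Fay), (30, 1996, Hal, 6, p3, Yan), (30, 1996, Jo, 8, bio, Yan), (30, 1996, Jo, 8, cs, Fay), (30, 1996, Jo, 8, p3, Yan), (30, 1996, Lee, 14, bio, Yan), (30, 1996, Lee, 14, cs, Fay), (30, 1996, Lee, 14, p3, Yan)}
π_{aname, bid, aid} gives {(Hal, 30, 6), (Jo, 30, 8), (Lee, 30, 14), (Vic, 12, 3)} (25 duplicate(s) eliminated).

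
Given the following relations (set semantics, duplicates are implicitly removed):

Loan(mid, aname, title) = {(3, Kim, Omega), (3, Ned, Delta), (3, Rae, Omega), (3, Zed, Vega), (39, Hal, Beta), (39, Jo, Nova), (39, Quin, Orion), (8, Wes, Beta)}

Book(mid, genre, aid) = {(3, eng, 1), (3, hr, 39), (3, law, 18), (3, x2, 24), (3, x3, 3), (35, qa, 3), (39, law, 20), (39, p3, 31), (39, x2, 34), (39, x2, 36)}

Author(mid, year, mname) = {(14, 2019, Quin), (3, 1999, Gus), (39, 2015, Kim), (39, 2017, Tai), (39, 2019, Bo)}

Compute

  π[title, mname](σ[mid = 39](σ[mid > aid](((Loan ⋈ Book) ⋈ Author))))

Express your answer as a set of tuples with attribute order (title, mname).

{(Beta, Bo), (Beta, Kim), (Beta, Tai), (Nova, Bo), (Nova, Kim), (Nova, Tai), (Orion, Bo), (Orion, Kim), (Orion, Tai)}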